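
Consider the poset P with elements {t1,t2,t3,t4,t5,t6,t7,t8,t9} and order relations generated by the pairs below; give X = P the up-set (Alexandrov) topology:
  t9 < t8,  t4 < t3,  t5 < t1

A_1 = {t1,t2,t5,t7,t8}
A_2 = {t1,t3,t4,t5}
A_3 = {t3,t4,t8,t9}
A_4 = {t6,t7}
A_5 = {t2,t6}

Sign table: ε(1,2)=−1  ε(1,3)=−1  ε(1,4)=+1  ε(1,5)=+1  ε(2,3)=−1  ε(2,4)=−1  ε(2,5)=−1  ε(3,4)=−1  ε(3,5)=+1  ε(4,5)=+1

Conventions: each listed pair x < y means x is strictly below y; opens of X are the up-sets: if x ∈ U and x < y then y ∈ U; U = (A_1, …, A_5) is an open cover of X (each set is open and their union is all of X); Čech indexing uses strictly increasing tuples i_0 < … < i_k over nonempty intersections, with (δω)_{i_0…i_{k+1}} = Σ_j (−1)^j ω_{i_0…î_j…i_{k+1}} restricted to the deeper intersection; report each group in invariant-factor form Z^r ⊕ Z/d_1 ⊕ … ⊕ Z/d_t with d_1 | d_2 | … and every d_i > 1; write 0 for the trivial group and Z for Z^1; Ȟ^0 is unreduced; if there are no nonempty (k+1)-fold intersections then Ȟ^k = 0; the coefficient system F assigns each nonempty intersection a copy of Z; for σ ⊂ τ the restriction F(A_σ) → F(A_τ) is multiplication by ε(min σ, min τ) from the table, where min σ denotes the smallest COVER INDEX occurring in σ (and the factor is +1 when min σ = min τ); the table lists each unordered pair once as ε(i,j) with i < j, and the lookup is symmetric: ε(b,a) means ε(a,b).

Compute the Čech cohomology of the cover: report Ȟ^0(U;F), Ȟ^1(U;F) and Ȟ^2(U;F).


nonempty overlaps:
  A12={t1,t5} A13={t8} A14={t7} A15={t2} A23={t3,t4} A45={t6}
C dims 5,6; δ0: rk 5, SNF 1^4·2
degree 0: 5−5−0 = 0 → Ȟ^0 ≅ 0
degree 1: 6−0−5 = 1 plus torsion [2] → Ȟ^1 ≅ Z ⊕ Z/2
degree 2: 0−0−0 = 0 → Ȟ^2 ≅ 0

Ȟ^0 = 0, Ȟ^1 = Z ⊕ Z/2, Ȟ^2 = 0


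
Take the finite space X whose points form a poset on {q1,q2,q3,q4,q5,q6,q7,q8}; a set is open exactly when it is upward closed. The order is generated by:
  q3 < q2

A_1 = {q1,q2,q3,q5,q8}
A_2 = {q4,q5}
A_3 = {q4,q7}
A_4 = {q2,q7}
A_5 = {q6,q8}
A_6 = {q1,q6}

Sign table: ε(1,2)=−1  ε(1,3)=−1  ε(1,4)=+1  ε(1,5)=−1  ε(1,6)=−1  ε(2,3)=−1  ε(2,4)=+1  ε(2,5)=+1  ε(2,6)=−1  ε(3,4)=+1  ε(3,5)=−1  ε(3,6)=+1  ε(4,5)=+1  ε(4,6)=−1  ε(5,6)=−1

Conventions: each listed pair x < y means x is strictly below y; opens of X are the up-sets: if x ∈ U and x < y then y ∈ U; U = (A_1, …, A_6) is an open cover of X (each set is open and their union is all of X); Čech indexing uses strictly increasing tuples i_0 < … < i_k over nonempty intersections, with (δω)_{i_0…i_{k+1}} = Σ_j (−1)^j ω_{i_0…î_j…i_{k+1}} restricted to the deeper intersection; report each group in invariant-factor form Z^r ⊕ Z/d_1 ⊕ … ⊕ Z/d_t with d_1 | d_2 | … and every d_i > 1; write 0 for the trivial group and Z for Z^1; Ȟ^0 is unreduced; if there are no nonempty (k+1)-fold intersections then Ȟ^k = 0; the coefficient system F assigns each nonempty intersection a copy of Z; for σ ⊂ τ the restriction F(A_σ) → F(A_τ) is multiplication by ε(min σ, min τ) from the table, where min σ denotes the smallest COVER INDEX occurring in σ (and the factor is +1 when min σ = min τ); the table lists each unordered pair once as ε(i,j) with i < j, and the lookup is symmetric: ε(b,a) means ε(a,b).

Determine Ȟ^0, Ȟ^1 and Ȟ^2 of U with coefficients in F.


nonempty intersections:
  A12={q5} A14={q2} A15={q8} A16={q1} A23={q4} A34={q7} A56={q6}
C dims 6,7; δ0: rk 6, SNF 1^5·2
Ȟ^0: (6−6)−0=0 ⇒ 0
Ȟ^1: (7−0)−6=1 plus torsion [2] ⇒ Z ⊕ Z/2
Ȟ^2: (0−0)−0=0 ⇒ 0

Ȟ^0(U;F) ≅ 0; Ȟ^1(U;F) ≅ Z ⊕ Z/2; Ȟ^2(U;F) ≅ 0


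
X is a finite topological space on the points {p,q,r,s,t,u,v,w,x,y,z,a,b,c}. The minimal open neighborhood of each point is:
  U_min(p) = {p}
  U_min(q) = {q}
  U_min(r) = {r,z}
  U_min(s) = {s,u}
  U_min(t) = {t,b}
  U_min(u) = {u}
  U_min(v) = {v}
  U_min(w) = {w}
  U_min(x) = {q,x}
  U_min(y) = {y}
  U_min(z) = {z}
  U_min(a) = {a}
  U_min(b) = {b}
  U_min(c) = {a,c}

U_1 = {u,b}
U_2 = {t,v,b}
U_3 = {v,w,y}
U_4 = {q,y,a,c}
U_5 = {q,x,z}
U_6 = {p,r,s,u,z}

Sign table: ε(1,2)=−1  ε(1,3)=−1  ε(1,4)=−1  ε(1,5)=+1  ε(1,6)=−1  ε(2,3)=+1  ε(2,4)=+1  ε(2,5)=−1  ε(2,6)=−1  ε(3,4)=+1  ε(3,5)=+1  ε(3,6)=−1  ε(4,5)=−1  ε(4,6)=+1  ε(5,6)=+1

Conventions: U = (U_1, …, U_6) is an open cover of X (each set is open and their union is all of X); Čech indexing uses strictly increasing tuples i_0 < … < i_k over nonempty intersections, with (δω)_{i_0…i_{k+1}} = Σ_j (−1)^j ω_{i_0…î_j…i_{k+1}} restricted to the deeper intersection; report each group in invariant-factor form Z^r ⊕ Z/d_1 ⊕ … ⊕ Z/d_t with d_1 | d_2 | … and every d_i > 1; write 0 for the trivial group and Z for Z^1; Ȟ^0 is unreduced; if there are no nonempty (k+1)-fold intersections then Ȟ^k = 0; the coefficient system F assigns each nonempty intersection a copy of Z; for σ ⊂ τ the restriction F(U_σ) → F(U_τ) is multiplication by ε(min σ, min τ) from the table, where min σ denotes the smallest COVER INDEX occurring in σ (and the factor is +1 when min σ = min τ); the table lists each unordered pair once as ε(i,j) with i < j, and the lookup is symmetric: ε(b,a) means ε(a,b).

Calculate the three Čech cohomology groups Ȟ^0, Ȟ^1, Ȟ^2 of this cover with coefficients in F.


nerve simplices:
  U12={b} U16={u} U23={v} U34={y} U45={q} U56={z}
C dims 6,6; δ0: rk 6, SNF 1^5·2
degree 0: 6−6−0 = 0 → Ȟ^0 ≅ 0
degree 1: 6−0−6 = 0 plus torsion [2] → Ȟ^1 ≅ Z/2
degree 2: 0−0−0 = 0 → Ȟ^2 ≅ 0

Ȟ^0(U;F) ≅ 0; Ȟ^1(U;F) ≅ Z/2; Ȟ^2(U;F) ≅ 0


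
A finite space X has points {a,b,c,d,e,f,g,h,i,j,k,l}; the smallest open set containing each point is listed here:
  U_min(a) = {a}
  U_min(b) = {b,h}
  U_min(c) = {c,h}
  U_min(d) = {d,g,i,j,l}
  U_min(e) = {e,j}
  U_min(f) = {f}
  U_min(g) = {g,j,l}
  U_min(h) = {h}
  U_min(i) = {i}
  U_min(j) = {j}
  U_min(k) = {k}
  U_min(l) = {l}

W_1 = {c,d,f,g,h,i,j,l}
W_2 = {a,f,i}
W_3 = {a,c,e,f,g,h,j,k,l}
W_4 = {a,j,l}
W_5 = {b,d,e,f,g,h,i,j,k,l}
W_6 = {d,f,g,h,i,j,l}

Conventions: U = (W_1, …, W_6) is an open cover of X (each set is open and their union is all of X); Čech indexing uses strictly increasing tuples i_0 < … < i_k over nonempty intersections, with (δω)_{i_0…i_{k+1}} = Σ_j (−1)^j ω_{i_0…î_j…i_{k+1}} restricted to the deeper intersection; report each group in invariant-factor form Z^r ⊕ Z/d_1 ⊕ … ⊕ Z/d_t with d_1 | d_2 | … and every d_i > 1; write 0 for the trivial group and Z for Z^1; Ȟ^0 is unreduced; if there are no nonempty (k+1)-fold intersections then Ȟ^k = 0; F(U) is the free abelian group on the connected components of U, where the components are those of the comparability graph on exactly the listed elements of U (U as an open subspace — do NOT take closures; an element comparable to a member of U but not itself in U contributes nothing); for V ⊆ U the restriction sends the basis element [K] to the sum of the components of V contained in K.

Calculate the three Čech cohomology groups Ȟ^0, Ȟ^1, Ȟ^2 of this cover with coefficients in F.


Ȟ^0(U;F) ≅ Z^5, Ȟ^1(U;F) ≅ 0, Ȟ^2(U;F) ≅ 0

cover nerve:
  W12={f,i} W13={c,f,g,h,j,l} W14={j,l} W15={d,f,g,h,i,j,l} W16={d,f,g,h,i,j,l} W23={a,f} W24={a} W25={f,i} W26={f,i} W34={a,j,l} W35={e,f,g,h,j,k,l} W36={f,g,h,j,l} W45={j,l} W46={j,l} W56={d,f,g,h,i,j,l}
  W123={f} W125={f,i} W126={f,i} W134={j,l} W135={f,g,h,j,l} W136={f,g,h,j,l} W145={j,l} W146={j,l} W156={d,f,g,h,i,j,l} W234={a} W235={f} W236={f} W256={f,i} W345={j,l} W346={j,l} W356={f,g,h,j,l} W456={j,l}
  W1235={f} W1236={f} W1256={f,i} W1345={j,l} W1346={j,l} W1356={f,g,h,j,l} W1456={j,l} W2356={f} W3456={j,l}
  W12356={f} W13456={j,l}
components per intersection:
  W1: {c,h} {d,g,i,j,l} {f}
  W2: {a} {f} {i}
  W3: {a} {c,h} {e,g,j,l} {f} {k}
  W4: {a} {j} {l}
  W5: {b,h} {d,e,g,i,j,l} {f} {k}
  W6: {d,g,i,j,l} {f} {h}
  W12: {f} {i}
  W13: {c,h} {f} {g,j,l}
  W14: {j} {l}
  W15: {d,g,i,j,l} {f} {h}
  W16: {d,g,i,j,l} {f} {h}
  W23: {a} {f}
  W24: {a}
  W25: {f} {i}
  W26: {f} {i}
  W34: {a} {j} {l}
  W35: {e,g,j,l} {f} {h} {k}
  W36: {f} {g,j,l} {h}
  W45: {j} {l}
  W46: {j} {l}
  W56: {d,g,i,j,l} {f} {h}
  W123: {f}
  W125: {f} {i}
  W126: {f} {i}
  W134: {j} {l}
  W135: {f} {g,j,l} {h}
  W136: {f} {g,j,l} {h}
  W145: {j} {l}
  W146: {j} {l}
  W156: {d,g,i,j,l} {f} {h}
  W234: {a}
  W235: {f}
  W236: {f}
  W256: {f} {i}
  W345: {j} {l}
  W346: {j} {l}
  W356: {f} {g,j,l} {h}
  W456: {j} {l}
  W1235: {f}
  W1236: {f}
  W1256: {f} {i}
  W1345: {j} {l}
  W1346: {j} {l}
  W1356: {f} {g,j,l} {h}
  W1456: {j} {l}
  W2356: {f}
  W3456: {j} {l}
  W12356: {f}
  W13456: {j} {l}
C dims 21,37,34,16; δ0: rk 16, SNF 1^16; δ1: rk 21, SNF 1^21; δ2: rk 13, SNF 1^13
Ȟ^0: (21−16)−0=5 ⇒ Z^5
Ȟ^1: (37−21)−16=0 ⇒ 0
Ȟ^2: (34−13)−21=0 ⇒ 0


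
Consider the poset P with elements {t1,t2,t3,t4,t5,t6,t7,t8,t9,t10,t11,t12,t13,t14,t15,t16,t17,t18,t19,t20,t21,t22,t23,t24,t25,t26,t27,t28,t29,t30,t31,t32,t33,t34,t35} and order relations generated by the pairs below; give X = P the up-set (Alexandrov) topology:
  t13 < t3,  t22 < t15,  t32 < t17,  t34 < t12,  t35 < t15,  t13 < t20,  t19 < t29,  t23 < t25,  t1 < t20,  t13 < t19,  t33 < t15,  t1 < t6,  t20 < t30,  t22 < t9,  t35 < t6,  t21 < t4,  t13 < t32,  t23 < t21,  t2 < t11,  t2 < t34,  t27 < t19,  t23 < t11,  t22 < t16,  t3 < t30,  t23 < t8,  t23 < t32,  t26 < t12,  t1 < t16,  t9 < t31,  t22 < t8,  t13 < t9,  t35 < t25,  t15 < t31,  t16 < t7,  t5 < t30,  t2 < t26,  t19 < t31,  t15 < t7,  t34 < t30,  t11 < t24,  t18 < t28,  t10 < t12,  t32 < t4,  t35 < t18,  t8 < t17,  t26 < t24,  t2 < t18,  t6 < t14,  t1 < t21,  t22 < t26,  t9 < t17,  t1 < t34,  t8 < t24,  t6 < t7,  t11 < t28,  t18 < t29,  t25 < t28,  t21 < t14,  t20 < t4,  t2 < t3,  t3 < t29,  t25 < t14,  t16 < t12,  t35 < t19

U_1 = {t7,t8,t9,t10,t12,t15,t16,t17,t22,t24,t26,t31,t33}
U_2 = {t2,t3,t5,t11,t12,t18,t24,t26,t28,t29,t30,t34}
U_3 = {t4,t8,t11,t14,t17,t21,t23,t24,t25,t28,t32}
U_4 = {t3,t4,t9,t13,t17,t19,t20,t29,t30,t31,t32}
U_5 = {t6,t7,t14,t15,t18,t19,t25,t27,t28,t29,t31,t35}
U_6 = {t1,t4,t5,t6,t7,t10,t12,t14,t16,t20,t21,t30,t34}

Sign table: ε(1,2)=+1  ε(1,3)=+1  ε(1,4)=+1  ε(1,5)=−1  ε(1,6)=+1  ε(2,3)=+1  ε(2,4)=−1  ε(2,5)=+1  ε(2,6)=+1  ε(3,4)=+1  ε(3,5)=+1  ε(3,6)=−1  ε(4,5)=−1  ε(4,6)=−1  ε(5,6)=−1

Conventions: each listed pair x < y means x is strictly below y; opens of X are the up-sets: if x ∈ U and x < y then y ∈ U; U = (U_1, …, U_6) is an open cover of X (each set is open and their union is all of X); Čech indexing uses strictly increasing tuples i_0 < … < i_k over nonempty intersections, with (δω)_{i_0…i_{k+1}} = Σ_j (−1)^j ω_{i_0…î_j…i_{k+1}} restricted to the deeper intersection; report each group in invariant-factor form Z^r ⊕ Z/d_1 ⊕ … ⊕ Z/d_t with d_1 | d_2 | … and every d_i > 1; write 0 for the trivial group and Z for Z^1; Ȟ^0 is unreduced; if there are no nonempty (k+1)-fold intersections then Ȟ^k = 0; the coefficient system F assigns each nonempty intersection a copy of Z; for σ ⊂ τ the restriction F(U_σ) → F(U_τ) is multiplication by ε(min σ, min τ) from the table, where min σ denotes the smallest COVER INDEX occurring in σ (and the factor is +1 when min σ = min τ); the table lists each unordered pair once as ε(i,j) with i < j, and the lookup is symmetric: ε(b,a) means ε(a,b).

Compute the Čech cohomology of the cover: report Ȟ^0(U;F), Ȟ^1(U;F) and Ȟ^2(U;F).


nerve simplices:
  U12={t12,t24,t26} U13={t8,t17,t24} U14={t9,t17,t31} U15={t7,t15,t31} U16={t7,t10,t12,t16} U23={t11,t24,t28} U24={t3,t29,t30} U25={t18,t28,t29} U26={t5,t12,t30,t34} U34={t4,t17,t32} U35={t14,t25,t28} U36={t4,t14,t21} U45={t19,t29,t31} U46={t4,t20,t30} U56={t6,t7,t14}
  U123={t24} U126={t12} U134={t17} U145={t31} U156={t7} U235={t28} U245={t29} U246={t30} U346={t4} U356={t14}
C dims 6,15,10; δ0: rk 6, SNF 1^5·2; δ1: rk 9, SNF 1^9
degree 0: 6−6−0 = 0 → Ȟ^0 ≅ 0
degree 1: 15−9−6 = 0 plus torsion [2] → Ȟ^1 ≅ Z/2
degree 2: 10−0−9 = 1 → Ȟ^2 ≅ Z

Ȟ^0(U;F) ≅ 0,  Ȟ^1(U;F) ≅ Z/2,  Ȟ^2(U;F) ≅ Z


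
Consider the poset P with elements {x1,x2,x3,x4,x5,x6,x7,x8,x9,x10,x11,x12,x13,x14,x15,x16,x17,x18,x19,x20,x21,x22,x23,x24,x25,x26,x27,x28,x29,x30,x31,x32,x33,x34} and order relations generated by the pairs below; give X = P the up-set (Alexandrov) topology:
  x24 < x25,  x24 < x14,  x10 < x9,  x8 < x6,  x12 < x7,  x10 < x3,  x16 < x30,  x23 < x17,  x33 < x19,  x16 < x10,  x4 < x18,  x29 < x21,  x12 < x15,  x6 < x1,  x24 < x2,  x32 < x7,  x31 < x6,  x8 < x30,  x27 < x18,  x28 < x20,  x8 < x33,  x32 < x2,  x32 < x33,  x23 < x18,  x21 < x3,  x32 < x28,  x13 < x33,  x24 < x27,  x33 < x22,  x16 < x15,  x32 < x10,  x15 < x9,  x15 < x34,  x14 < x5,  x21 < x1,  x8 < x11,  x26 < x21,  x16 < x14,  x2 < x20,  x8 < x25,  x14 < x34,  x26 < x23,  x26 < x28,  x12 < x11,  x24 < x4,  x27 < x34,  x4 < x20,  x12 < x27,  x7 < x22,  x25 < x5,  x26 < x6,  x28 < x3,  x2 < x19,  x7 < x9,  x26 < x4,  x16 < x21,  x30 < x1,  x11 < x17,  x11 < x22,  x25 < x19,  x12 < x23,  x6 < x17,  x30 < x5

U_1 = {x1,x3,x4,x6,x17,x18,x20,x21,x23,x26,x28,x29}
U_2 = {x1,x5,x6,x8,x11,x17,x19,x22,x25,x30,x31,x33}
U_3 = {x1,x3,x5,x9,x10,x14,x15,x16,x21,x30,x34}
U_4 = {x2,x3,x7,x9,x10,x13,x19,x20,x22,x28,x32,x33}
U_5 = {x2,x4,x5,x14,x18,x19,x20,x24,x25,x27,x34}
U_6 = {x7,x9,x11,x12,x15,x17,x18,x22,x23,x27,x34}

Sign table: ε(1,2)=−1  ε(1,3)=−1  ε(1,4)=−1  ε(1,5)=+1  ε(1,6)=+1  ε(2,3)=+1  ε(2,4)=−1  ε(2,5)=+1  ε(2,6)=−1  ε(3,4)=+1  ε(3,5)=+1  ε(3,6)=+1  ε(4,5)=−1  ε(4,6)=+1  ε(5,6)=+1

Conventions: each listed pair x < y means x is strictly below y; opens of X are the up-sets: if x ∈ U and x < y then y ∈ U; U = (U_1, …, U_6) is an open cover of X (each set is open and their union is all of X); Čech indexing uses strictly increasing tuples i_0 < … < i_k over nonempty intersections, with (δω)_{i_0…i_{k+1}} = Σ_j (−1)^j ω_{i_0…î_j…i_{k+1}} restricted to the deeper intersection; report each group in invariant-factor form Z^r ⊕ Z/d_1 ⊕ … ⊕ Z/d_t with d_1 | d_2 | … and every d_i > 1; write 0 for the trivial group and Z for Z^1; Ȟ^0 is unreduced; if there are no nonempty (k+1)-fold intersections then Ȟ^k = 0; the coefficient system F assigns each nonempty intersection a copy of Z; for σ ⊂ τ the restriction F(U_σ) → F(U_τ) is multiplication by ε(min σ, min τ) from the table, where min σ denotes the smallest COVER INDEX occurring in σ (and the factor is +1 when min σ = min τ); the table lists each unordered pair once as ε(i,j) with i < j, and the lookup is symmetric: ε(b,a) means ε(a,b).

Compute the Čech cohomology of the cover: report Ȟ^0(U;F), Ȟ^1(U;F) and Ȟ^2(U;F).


Ȟ^0(U;F) ≅ 0, Ȟ^1(U;F) ≅ Z/2, Ȟ^2(U;F) ≅ Z

nonempty intersections:
  U12={x1,x6,x17} U13={x1,x3,x21} U14={x3,x20,x28} U15={x4,x18,x20} U16={x17,x18,x23} U23={x1,x5,x30} U24={x19,x22,x33} U25={x5,x19,x25} U26={x11,x17,x22} U34={x3,x9,x10} U35={x5,x14,x34} U36={x9,x15,x34} U45={x2,x19,x20} U46={x7,x9,x22} U56={x18,x27,x34}
  U123={x1} U126={x17} U134={x3} U145={x20} U156={x18} U235={x5} U245={x19} U246={x22} U346={x9} U356={x34}
C dims 6,15,10; δ0: rk 6, SNF 1^5·2; δ1: rk 9, SNF 1^9
Ȟ^0: (6−6)−0=0 ⇒ 0
Ȟ^1: (15−9)−6=0 plus torsion [2] ⇒ Z/2
Ȟ^2: (10−0)−9=1 ⇒ Z


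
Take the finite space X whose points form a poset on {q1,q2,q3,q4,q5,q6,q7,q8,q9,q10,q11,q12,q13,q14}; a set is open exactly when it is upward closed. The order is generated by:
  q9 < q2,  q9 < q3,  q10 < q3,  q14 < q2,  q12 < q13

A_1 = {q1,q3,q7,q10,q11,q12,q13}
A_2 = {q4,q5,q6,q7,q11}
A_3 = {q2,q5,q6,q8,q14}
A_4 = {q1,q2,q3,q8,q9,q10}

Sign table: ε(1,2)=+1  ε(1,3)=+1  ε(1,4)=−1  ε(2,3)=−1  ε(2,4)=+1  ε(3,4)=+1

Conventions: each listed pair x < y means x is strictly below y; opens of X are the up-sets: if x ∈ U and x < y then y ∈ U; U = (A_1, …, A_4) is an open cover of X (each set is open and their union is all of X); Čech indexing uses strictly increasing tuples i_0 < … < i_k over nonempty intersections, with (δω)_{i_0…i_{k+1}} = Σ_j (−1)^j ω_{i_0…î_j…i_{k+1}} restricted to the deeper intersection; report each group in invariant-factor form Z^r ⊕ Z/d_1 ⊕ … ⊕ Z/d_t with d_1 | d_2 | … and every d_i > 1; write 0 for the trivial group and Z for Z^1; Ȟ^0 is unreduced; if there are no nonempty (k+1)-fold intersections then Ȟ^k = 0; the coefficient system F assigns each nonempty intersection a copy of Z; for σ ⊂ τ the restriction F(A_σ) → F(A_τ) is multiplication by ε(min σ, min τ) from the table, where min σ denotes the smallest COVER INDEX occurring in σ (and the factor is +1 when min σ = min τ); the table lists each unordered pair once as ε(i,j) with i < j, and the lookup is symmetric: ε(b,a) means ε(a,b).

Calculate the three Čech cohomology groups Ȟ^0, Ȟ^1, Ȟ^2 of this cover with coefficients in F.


Ȟ^0 ≅ Z, Ȟ^1 ≅ Z, Ȟ^2 ≅ 0

nonempty intersections:
  A12={q7,q11} A14={q1,q3,q10} A23={q5,q6} A34={q2,q8}
C dims 4,4; δ0: rk 3, SNF 1^3
Ȟ^0: (4−3)−0=1 ⇒ Z
Ȟ^1: (4−0)−3=1 ⇒ Z
Ȟ^2: (0−0)−0=0 ⇒ 0


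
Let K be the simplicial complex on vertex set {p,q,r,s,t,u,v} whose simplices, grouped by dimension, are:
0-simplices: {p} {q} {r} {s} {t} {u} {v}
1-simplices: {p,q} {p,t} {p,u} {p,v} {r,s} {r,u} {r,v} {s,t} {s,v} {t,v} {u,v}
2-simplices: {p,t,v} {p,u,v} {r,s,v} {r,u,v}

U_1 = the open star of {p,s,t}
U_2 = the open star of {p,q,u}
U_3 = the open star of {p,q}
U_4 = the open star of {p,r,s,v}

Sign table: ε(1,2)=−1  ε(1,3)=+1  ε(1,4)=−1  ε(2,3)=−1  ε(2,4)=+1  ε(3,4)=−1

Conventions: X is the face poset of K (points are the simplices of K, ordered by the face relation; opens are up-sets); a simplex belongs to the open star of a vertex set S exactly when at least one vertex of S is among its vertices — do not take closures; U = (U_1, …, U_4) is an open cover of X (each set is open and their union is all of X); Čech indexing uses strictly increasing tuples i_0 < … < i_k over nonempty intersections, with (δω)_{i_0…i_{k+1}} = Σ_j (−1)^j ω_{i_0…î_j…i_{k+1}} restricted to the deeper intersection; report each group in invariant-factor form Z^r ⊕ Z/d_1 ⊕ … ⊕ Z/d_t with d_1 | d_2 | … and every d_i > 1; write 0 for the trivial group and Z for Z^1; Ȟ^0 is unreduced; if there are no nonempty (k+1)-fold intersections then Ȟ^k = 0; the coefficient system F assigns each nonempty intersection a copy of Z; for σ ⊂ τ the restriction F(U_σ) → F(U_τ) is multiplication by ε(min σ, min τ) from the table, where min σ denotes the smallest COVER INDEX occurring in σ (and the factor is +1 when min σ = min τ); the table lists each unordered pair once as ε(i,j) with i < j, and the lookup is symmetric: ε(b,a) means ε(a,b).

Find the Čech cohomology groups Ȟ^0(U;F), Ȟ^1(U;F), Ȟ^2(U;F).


Ȟ^0 = Z,  Ȟ^1 = 0,  Ȟ^2 = 0

nerve of the cover:
  U1={{p},{s},{t},{p,q},{p,t},{p,u},{p,v},{r,s},{s,t},{s,v},{t,v},{p,t,v},{p,u,v},{r,s,v}} U2={{p},{q},{u},{p,q},{p,t},{p,u},{p,v},{r,u},{u,v},{p,t,v},{p,u,v},{r,u,v}} U3={{p},{q},{p,q},{p,t},{p,u},{p,v},{p,t,v},{p,u,v}} U4={{p},{r},{s},{v},{p,q},{p,t},{p,u},{p,v},{r,s},{r,u},{r,v},{s,t},{s,v},{t,v},{u,v},{p,t,v},{p,u,v},{r,s,v},{r,u,v}}
  U12={{p},{p,q},{p,t},{p,u},{p,v},{p,t,v},{p,u,v}} U13={{p},{p,q},{p,t},{p,u},{p,v},{p,t,v},{p,u,v}} U14={{p},{s},{p,q},{p,t},{p,u},{p,v},{r,s},{s,t},{s,v},{t,v},{p,t,v},{p,u,v},{r,s,v}} U23={{p},{q},{p,q},{p,t},{p,u},{p,v},{p,t,v},{p,u,v}} U24={{p},{p,q},{p,t},{p,u},{p,v},{r,u},{u,v},{p,t,v},{p,u,v},{r,u,v}} U34={{p},{p,q},{p,t},{p,u},{p,v},{p,t,v},{p,u,v}}
  U123={{p},{p,q},{p,t},{p,u},{p,v},{p,t,v},{p,u,v}} U124={{p},{p,q},{p,t},{p,u},{p,v},{p,t,v},{p,u,v}} U134={{p},{p,q},{p,t},{p,u},{p,v},{p,t,v},{p,u,v}} U234={{p},{p,q},{p,t},{p,u},{p,v},{p,t,v},{p,u,v}}
  U1234={{p},{p,q},{p,t},{p,u},{p,v},{p,t,v},{p,u,v}}
C dims 4,6,4,1; δ0: rk 3, SNF 1^3; δ1: rk 3, SNF 1^3; δ2: rk 1, SNF 1^1
Ȟ^0 = (4 − 3) − 0 = 1, so Ȟ^0 ≅ Z
Ȟ^1 = (6 − 3) − 3 = 0, so Ȟ^1 ≅ 0
Ȟ^2 = (4 − 1) − 3 = 0, so Ȟ^2 ≅ 0


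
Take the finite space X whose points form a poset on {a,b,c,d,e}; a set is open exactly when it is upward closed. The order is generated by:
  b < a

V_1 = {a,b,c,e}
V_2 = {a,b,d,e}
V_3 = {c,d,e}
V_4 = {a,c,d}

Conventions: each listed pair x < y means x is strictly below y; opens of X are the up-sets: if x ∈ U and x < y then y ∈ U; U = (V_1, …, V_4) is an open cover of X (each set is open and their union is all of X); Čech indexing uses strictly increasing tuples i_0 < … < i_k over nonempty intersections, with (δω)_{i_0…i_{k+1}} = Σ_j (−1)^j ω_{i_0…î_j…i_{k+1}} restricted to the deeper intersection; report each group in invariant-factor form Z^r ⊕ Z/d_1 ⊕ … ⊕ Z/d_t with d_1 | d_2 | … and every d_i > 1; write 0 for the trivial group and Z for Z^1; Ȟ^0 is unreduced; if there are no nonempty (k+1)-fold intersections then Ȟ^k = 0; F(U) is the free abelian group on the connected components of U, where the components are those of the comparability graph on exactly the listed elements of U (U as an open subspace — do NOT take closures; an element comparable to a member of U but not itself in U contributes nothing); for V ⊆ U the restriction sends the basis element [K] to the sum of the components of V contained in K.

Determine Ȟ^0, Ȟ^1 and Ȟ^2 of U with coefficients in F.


cover nerve:
  V12={a,b,e} V13={c,e} V14={a,c} V23={d,e} V24={a,d} V34={c,d}
  V123={e} V124={a} V134={c} V234={d}
components per intersection:
  V1: {a,b} {c} {e}
  V2: {a,b} {d} {e}
  V3: {c} {d} {e}
  V4: {a} {c} {d}
  V12: {a,b} {e}
  V13: {c} {e}
  V14: {a} {c}
  V23: {d} {e}
  V24: {a} {d}
  V34: {c} {d}
  V123: {e}
  V124: {a}
  V134: {c}
  V234: {d}
C dims 12,12,4; δ0: rk 8, SNF 1^8; δ1: rk 4, SNF 1^4
Ȟ^0: (12−8)−0=4 ⇒ Z^4
Ȟ^1: (12−4)−8=0 ⇒ 0
Ȟ^2: (4−0)−4=0 ⇒ 0

Ȟ^0(U;F) ≅ Z^4, Ȟ^1(U;F) ≅ 0 and Ȟ^2(U;F) ≅ 0


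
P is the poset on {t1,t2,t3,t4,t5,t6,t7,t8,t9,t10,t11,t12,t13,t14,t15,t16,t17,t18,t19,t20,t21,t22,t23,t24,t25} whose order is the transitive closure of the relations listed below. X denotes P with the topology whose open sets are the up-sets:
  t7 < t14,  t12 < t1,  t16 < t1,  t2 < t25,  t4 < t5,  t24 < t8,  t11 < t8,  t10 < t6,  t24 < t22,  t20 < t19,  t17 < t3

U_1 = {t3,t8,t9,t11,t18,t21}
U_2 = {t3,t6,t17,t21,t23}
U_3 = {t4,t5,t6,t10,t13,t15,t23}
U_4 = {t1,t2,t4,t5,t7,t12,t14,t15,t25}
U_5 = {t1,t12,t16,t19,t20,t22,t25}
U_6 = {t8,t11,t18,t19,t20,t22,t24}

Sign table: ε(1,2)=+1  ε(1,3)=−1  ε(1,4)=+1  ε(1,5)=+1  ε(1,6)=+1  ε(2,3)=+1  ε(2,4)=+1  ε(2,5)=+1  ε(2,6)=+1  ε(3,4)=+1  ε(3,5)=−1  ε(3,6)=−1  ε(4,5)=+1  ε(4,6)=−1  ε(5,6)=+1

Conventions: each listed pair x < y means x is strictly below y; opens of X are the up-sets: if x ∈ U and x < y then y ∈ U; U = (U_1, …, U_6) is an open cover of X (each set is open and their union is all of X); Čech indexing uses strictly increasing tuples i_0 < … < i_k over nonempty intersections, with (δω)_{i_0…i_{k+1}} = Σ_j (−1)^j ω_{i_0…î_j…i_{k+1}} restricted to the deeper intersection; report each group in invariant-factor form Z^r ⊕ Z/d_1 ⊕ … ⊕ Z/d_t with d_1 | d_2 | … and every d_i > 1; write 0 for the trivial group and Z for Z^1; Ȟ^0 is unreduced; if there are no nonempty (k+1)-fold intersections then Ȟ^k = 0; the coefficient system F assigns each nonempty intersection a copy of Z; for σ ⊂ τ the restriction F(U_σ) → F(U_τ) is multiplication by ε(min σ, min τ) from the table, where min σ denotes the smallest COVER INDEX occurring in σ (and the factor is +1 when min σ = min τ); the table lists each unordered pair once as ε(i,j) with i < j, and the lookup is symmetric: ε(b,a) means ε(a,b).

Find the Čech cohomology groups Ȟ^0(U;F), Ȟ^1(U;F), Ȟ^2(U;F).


intersection data:
  U12={t3,t21} U16={t8,t11,t18} U23={t6,t23} U34={t4,t5,t15} U45={t1,t12,t25} U56={t19,t20,t22}
C dims 6,6; δ0: rk 5, SNF 1^5
Ȟ^0 = (6 − 5) − 0 = 1, so Ȟ^0 ≅ Z
Ȟ^1 = (6 − 0) − 5 = 1, so Ȟ^1 ≅ Z
Ȟ^2 = (0 − 0) − 0 = 0, so Ȟ^2 ≅ 0

Ȟ^0 ≅ Z; Ȟ^1 ≅ Z; Ȟ^2 ≅ 0


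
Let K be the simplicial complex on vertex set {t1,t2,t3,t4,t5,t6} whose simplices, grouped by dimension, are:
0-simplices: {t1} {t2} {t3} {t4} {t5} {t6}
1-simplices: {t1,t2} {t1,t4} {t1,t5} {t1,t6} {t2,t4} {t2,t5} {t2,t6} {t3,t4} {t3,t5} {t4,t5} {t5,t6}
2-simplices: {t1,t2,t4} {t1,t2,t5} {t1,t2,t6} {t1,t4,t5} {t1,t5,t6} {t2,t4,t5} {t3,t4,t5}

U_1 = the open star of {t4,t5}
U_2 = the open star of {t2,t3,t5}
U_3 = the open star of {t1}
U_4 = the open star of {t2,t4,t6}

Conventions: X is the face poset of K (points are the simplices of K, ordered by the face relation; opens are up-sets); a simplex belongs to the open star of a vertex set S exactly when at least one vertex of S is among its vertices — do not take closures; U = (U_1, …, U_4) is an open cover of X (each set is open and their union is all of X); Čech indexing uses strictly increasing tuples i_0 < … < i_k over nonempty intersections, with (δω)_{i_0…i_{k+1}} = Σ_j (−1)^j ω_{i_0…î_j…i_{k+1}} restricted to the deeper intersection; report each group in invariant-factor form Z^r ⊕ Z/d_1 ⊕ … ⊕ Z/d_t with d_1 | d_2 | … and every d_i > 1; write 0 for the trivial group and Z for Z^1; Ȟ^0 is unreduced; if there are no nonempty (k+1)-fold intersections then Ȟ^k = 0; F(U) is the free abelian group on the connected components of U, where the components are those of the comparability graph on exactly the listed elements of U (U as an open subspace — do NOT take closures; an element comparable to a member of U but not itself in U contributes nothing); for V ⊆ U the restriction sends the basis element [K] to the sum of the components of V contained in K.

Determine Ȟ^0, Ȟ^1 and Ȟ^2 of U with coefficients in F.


Ȟ^0 ≅ Z, Ȟ^1 ≅ 0 and Ȟ^2 ≅ Z

nerve simplices:
  U1={{t4},{t5},{t1,t4},{t1,t5},{t2,t4},{t2,t5},{t3,t4},{t3,t5},{t4,t5},{t5,t6},{t1,t2,t4},{t1,t2,t5},{t1,t4,t5},{t1,t5,t6},{t2,t4,t5},{t3,t4,t5}} U2={{t2},{t3},{t5},{t1,t2},{t1,t5},{t2,t4},{t2,t5},{t2,t6},{t3,t4},{t3,t5},{t4,t5},{t5,t6},{t1,t2,t4},{t1,t2,t5},{t1,t2,t6},{t1,t4,t5},{t1,t5,t6},{t2,t4,t5},{t3,t4,t5}} U3={{t1},{t1,t2},{t1,t4},{t1,t5},{t1,t6},{t1,t2,t4},{t1,t2,t5},{t1,t2,t6},{t1,t4,t5},{t1,t5,t6}} U4={{t2},{t4},{t6},{t1,t2},{t1,t4},{t1,t6},{t2,t4},{t2,t5},{t2,t6},{t3,t4},{t4,t5},{t5,t6},{t1,t2,t4},{t1,t2,t5},{t1,t2,t6},{t1,t4,t5},{t1,t5,t6},{t2,t4,t5},{t3,t4,t5}}
  U12={{t5},{t1,t5},{t2,t4},{t2,t5},{t3,t4},{t3,t5},{t4,t5},{t5,t6},{t1,t2,t4},{t1,t2,t5},{t1,t4,t5},{t1,t5,t6},{t2,t4,t5},{t3,t4,t5}} U13={{t1,t4},{t1,t5},{t1,t2,t4},{t1,t2,t5},{t1,t4,t5},{t1,t5,t6}} U14={{t4},{t1,t4},{t2,t4},{t2,t5},{t3,t4},{t4,t5},{t5,t6},{t1,t2,t4},{t1,t2,t5},{t1,t4,t5},{t1,t5,t6},{t2,t4,t5},{t3,t4,t5}} U23={{t1,t2},{t1,t5},{t1,t2,t4},{t1,t2,t5},{t1,t2,t6},{t1,t4,t5},{t1,t5,t6}} U24={{t2},{t1,t2},{t2,t4},{t2,t5},{t2,t6},{t3,t4},{t4,t5},{t5,t6},{t1,t2,t4},{t1,t2,t5},{t1,t2,t6},{t1,t4,t5},{t1,t5,t6},{t2,t4,t5},{t3,t4,t5}} U34={{t1,t2},{t1,t4},{t1,t6},{t1,t2,t4},{t1,t2,t5},{t1,t2,t6},{t1,t4,t5},{t1,t5,t6}}
  U123={{t1,t5},{t1,t2,t4},{t1,t2,t5},{t1,t4,t5},{t1,t5,t6}} U124={{t2,t4},{t2,t5},{t3,t4},{t4,t5},{t5,t6},{t1,t2,t4},{t1,t2,t5},{t1,t4,t5},{t1,t5,t6},{t2,t4,t5},{t3,t4,t5}} U134={{t1,t4},{t1,t2,t4},{t1,t2,t5},{t1,t4,t5},{t1,t5,t6}} U234={{t1,t2},{t1,t2,t4},{t1,t2,t5},{t1,t2,t6},{t1,t4,t5},{t1,t5,t6}}
  U1234={{t1,t2,t4},{t1,t2,t5},{t1,t4,t5},{t1,t5,t6}}
components per intersection:
  U1: {{t4},{t5},{t1,t4},{t1,t5},{t2,t4},{t2,t5},{t3,t4},{t3,t5},{t4,t5},{t5,t6},{t1,t2,t4},{t1,t2,t5},{t1,t4,t5},{t1,t5,t6},{t2,t4,t5},{t3,t4,t5}}
  U2: {{t2},{t3},{t5},{t1,t2},{t1,t5},{t2,t4},{t2,t5},{t2,t6},{t3,t4},{t3,t5},{t4,t5},{t5,t6},{t1,t2,t4},{t1,t2,t5},{t1,t2,t6},{t1,t4,t5},{t1,t5,t6},{t2,t4,t5},{t3,t4,t5}}
  U3: {{t1},{t1,t2},{t1,t4},{t1,t5},{t1,t6},{t1,t2,t4},{t1,t2,t5},{t1,t2,t6},{t1,t4,t5},{t1,t5,t6}}
  U4: {{t2},{t4},{t6},{t1,t2},{t1,t4},{t1,t6},{t2,t4},{t2,t5},{t2,t6},{t3,t4},{t4,t5},{t5,t6},{t1,t2,t4},{t1,t2,t5},{t1,t2,t6},{t1,t4,t5},{t1,t5,t6},{t2,t4,t5},{t3,t4,t5}}
  U12: {{t5},{t1,t5},{t2,t4},{t2,t5},{t3,t4},{t3,t5},{t4,t5},{t5,t6},{t1,t2,t4},{t1,t2,t5},{t1,t4,t5},{t1,t5,t6},{t2,t4,t5},{t3,t4,t5}}
  U13: {{t1,t4},{t1,t5},{t1,t2,t4},{t1,t2,t5},{t1,t4,t5},{t1,t5,t6}}
  U14: {{t4},{t1,t4},{t2,t4},{t2,t5},{t3,t4},{t4,t5},{t1,t2,t4},{t1,t2,t5},{t1,t4,t5},{t2,t4,t5},{t3,t4,t5}} {{t5,t6},{t1,t5,t6}}
  U23: {{t1,t2},{t1,t5},{t1,t2,t4},{t1,t2,t5},{t1,t2,t6},{t1,t4,t5},{t1,t5,t6}}
  U24: {{t2},{t1,t2},{t2,t4},{t2,t5},{t2,t6},{t3,t4},{t4,t5},{t1,t2,t4},{t1,t2,t5},{t1,t2,t6},{t1,t4,t5},{t2,t4,t5},{t3,t4,t5}} {{t5,t6},{t1,t5,t6}}
  U34: {{t1,t2},{t1,t4},{t1,t6},{t1,t2,t4},{t1,t2,t5},{t1,t2,t6},{t1,t4,t5},{t1,t5,t6}}
  U123: {{t1,t5},{t1,t2,t5},{t1,t4,t5},{t1,t5,t6}} {{t1,t2,t4}}
  U124: {{t2,t4},{t2,t5},{t3,t4},{t4,t5},{t1,t2,t4},{t1,t2,t5},{t1,t4,t5},{t2,t4,t5},{t3,t4,t5}} {{t5,t6},{t1,t5,t6}}
  U134: {{t1,t4},{t1,t2,t4},{t1,t4,t5}} {{t1,t2,t5}} {{t1,t5,t6}}
  U234: {{t1,t2},{t1,t2,t4},{t1,t2,t5},{t1,t2,t6}} {{t1,t4,t5}} {{t1,t5,t6}}
  U1234: {{t1,t2,t4}} {{t1,t2,t5}} {{t1,t4,t5}} {{t1,t5,t6}}
C dims 4,8,10,4; δ0: rk 3, SNF 1^3; δ1: rk 5, SNF 1^5; δ2: rk 4, SNF 1^4
degree 0: 4−3−0 = 1 → Ȟ^0 ≅ Z
degree 1: 8−5−3 = 0 → Ȟ^1 ≅ 0
degree 2: 10−4−5 = 1 → Ȟ^2 ≅ Z


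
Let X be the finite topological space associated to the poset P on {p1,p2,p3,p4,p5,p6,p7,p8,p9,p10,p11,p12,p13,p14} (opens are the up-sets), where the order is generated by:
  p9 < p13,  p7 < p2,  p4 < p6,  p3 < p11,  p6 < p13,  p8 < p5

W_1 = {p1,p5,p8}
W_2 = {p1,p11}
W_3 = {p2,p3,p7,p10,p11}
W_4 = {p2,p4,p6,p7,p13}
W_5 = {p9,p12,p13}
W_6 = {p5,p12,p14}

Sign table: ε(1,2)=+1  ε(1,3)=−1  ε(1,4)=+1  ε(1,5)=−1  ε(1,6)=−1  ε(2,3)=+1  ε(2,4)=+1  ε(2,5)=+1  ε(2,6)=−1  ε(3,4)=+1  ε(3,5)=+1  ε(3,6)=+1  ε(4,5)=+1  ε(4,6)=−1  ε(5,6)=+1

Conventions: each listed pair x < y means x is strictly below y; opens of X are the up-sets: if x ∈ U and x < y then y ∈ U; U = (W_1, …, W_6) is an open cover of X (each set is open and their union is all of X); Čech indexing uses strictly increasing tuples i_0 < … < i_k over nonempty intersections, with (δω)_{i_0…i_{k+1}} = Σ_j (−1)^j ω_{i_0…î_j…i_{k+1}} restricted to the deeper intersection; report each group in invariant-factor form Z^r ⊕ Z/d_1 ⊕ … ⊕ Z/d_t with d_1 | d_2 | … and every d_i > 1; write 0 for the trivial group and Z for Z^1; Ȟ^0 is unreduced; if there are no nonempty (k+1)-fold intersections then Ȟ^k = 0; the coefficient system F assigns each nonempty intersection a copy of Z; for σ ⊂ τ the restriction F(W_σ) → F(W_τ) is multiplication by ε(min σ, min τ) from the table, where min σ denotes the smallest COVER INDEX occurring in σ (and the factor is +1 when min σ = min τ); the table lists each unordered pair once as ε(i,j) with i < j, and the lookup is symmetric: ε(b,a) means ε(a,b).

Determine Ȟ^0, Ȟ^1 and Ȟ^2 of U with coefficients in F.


Ȟ^0(U;F) ≅ 0, Ȟ^1(U;F) ≅ Z/2, Ȟ^2(U;F) ≅ 0

nonempty intersections:
  W12={p1} W16={p5} W23={p11} W34={p2,p7} W45={p13} W56={p12}
C dims 6,6; δ0: rk 6, SNF 1^5·2
Ȟ^0: (6−6)−0=0 ⇒ 0
Ȟ^1: (6−0)−6=0 plus torsion [2] ⇒ Z/2
Ȟ^2: (0−0)−0=0 ⇒ 0


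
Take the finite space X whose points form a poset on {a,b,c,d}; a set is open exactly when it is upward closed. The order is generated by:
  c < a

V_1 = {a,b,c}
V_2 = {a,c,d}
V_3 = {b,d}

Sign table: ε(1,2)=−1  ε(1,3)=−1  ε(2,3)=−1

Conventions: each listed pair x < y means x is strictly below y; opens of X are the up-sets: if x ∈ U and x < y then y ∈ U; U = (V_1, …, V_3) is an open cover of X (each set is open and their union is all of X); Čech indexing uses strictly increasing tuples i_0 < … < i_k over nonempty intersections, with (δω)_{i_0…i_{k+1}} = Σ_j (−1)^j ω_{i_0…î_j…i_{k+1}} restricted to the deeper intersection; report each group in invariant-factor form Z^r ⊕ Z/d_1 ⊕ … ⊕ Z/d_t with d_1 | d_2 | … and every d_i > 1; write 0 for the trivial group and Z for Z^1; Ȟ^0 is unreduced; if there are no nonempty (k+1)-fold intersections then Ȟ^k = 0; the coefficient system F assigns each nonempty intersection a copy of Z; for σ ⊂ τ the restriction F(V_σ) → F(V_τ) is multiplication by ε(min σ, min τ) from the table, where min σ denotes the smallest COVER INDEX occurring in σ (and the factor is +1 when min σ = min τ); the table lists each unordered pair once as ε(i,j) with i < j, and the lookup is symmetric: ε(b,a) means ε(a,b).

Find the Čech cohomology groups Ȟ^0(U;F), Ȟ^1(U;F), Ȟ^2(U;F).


Ȟ^0 ≅ 0; Ȟ^1 ≅ Z/2; Ȟ^2 ≅ 0

cover nerve:
  V12={a,c} V13={b} V23={d}
C dims 3,3; δ0: rk 3, SNF 1^2·2
Ȟ^0: (3−3)−0=0 ⇒ 0
Ȟ^1: (3−0)−3=0 plus torsion [2] ⇒ Z/2
Ȟ^2: (0−0)−0=0 ⇒ 0


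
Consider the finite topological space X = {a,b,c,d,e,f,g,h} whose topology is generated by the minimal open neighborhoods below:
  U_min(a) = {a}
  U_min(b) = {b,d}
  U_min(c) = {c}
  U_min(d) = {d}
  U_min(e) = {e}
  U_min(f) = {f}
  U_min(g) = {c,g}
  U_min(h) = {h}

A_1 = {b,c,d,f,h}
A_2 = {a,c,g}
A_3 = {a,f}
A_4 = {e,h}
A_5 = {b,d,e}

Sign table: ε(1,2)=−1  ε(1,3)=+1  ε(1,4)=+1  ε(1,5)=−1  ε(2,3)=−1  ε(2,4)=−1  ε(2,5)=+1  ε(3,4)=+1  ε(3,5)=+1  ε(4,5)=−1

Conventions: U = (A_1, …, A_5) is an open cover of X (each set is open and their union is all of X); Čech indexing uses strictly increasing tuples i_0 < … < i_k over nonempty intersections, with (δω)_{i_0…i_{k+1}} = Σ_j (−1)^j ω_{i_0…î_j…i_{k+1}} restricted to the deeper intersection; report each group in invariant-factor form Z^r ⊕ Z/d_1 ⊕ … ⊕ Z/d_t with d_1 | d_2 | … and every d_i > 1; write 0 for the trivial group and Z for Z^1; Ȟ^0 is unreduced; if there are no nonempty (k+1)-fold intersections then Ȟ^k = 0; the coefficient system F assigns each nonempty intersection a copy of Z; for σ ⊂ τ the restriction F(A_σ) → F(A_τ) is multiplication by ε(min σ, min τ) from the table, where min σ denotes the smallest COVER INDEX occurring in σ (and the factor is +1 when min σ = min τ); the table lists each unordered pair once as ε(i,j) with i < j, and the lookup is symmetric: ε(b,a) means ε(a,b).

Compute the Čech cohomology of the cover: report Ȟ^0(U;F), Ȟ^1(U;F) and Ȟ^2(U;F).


cover nerve:
  A12={c} A13={f} A14={h} A15={b,d} A23={a} A45={e}
C dims 5,6; δ0: rk 4, SNF 1^4
Ȟ^0: (5−4)−0=1 ⇒ Z
Ȟ^1: (6−0)−4=2 ⇒ Z^2
Ȟ^2: (0−0)−0=0 ⇒ 0

Ȟ^0 = Z,  Ȟ^1 = Z^2,  Ȟ^2 = 0


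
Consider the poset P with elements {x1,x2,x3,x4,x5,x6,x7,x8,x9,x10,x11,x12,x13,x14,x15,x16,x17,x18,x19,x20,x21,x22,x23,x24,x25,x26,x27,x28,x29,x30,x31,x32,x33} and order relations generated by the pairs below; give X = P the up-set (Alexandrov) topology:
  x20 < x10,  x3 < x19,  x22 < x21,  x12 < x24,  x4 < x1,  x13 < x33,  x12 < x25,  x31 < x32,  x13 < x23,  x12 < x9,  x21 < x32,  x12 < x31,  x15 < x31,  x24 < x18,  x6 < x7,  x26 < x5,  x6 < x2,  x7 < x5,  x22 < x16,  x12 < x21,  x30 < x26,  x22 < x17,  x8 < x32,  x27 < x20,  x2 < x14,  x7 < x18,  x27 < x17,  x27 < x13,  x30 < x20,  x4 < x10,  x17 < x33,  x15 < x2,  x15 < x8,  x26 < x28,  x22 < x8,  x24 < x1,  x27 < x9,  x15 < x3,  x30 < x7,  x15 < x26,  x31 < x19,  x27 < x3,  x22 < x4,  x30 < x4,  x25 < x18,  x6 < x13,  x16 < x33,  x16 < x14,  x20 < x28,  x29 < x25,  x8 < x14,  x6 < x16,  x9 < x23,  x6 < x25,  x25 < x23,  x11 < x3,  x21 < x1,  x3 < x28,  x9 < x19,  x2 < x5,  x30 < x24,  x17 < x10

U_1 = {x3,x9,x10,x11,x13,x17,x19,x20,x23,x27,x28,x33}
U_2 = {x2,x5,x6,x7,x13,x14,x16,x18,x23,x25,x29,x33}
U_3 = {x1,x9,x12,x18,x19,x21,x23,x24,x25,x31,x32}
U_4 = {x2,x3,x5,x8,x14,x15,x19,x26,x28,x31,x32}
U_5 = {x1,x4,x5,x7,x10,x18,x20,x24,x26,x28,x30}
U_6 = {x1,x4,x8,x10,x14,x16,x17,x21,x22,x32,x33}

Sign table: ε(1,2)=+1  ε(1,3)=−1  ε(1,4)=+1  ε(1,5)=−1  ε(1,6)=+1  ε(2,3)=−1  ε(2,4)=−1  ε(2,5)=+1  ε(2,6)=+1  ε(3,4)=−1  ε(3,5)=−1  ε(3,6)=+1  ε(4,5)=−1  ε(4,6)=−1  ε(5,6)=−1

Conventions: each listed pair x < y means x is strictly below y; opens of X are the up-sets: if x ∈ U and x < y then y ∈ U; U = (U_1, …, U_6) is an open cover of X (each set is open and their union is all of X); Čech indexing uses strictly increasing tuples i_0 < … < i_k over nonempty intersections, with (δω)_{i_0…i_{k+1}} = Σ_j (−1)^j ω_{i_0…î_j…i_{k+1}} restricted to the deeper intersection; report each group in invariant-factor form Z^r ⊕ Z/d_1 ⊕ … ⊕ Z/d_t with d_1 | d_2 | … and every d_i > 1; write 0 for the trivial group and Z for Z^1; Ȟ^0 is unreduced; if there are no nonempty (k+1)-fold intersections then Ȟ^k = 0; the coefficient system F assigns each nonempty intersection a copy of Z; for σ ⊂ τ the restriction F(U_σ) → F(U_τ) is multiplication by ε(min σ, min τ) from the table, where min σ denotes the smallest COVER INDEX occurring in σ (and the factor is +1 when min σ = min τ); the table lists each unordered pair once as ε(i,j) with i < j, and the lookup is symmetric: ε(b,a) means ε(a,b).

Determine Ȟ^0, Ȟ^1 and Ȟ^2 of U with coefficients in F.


Ȟ^0(U;F) ≅ 0, Ȟ^1(U;F) ≅ Z/2, Ȟ^2(U;F) ≅ Z

nerve of the cover:
  U12={x13,x23,x33} U13={x9,x19,x23} U14={x3,x19,x28} U15={x10,x20,x28} U16={x10,x17,x33} U23={x18,x23,x25} U24={x2,x5,x14} U25={x5,x7,x18} U26={x14,x16,x33} U34={x19,x31,x32} U35={x1,x18,x24} U36={x1,x21,x32} U45={x5,x26,x28} U46={x8,x14,x32} U56={x1,x4,x10}
  U123={x23} U126={x33} U134={x19} U145={x28} U156={x10} U235={x18} U245={x5} U246={x14} U346={x32} U356={x1}
C dims 6,15,10; δ0: rk 6, SNF 1^5·2; δ1: rk 9, SNF 1^9
Ȟ^0 = (6 − 6) − 0 = 0, so Ȟ^0 ≅ 0
Ȟ^1 = (15 − 9) − 6 = 0 plus torsion [2], so Ȟ^1 ≅ Z/2
Ȟ^2 = (10 − 0) − 9 = 1, so Ȟ^2 ≅ Z


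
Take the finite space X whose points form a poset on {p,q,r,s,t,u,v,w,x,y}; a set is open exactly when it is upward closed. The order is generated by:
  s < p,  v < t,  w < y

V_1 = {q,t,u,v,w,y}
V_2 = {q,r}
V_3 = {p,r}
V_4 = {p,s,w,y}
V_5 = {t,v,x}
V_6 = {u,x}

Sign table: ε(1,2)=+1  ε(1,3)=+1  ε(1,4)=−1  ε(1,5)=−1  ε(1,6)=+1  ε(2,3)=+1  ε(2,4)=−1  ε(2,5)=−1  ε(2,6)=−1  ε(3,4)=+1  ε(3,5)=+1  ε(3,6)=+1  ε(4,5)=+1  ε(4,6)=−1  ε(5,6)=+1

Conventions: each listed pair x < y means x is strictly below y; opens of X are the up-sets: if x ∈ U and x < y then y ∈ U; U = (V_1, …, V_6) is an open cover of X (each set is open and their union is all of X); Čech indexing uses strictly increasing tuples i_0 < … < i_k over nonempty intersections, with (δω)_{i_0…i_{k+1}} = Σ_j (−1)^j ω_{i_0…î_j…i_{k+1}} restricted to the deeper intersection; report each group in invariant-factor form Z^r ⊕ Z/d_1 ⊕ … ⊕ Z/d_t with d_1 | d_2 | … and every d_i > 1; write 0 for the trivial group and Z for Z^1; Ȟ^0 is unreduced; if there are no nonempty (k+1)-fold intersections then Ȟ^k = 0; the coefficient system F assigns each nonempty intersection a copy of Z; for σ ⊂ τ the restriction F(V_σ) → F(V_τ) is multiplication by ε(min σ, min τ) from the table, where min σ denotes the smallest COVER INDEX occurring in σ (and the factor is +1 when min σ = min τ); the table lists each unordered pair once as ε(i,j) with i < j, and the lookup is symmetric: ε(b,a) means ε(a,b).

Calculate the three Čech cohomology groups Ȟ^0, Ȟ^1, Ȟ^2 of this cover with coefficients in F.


Ȟ^0 = 0; Ȟ^1 = Z ⊕ Z/2; Ȟ^2 = 0

nonempty intersections:
  V12={q} V14={w,y} V15={t,v} V16={u} V23={r} V34={p} V56={x}
C dims 6,7; δ0: rk 6, SNF 1^5·2
Ȟ^0: (6−6)−0=0 ⇒ 0
Ȟ^1: (7−0)−6=1 plus torsion [2] ⇒ Z ⊕ Z/2
Ȟ^2: (0−0)−0=0 ⇒ 0


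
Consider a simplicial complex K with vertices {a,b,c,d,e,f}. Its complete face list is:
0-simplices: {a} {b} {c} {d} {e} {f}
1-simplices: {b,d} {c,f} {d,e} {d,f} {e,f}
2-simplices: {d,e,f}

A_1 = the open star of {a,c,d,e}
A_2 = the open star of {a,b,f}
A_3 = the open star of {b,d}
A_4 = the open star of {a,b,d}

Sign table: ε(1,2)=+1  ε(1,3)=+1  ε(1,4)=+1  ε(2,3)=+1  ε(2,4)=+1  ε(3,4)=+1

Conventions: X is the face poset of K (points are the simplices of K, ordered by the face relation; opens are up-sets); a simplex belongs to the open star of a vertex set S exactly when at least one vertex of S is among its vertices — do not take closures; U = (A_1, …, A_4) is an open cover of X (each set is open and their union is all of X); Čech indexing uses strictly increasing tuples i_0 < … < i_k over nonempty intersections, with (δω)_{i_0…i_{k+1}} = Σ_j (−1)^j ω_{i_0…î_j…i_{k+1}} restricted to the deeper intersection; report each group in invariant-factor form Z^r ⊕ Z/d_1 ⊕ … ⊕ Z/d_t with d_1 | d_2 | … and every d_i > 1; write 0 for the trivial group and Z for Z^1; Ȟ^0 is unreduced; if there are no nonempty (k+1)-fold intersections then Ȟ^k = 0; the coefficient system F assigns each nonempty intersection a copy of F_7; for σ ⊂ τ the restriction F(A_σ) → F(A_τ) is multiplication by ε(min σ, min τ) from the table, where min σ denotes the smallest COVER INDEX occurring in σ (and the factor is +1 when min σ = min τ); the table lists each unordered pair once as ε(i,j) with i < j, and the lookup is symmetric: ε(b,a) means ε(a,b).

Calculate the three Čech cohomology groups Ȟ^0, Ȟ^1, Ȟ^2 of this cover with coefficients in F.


nerve of the cover:
  A1={{a},{c},{d},{e},{b,d},{c,f},{d,e},{d,f},{e,f},{d,e,f}} A2={{a},{b},{f},{b,d},{c,f},{d,f},{e,f},{d,e,f}} A3={{b},{d},{b,d},{d,e},{d,f},{d,e,f}} A4={{a},{b},{d},{b,d},{d,e},{d,f},{d,e,f}}
  A12={{a},{b,d},{c,f},{d,f},{e,f},{d,e,f}} A13={{d},{b,d},{d,e},{d,f},{d,e,f}} A14={{a},{d},{b,d},{d,e},{d,f},{d,e,f}} A23={{b},{b,d},{d,f},{d,e,f}} A24={{a},{b},{b,d},{d,f},{d,e,f}} A34={{b},{d},{b,d},{d,e},{d,f},{d,e,f}}
  A123={{b,d},{d,f},{d,e,f}} A124={{a},{b,d},{d,f},{d,e,f}} A134={{d},{b,d},{d,e},{d,f},{d,e,f}} A234={{b},{b,d},{d,f},{d,e,f}}
  A1234={{b,d},{d,f},{d,e,f}}
C dims 4,6,4,1; δ0: rk_F7 3; δ1: rk_F7 3; δ2: rk_F7 1
Ȟ^0 = (4 − 3) − 0 = 1, so Ȟ^0 ≅ Z/7
Ȟ^1 = (6 − 3) − 3 = 0, so Ȟ^1 ≅ 0
Ȟ^2 = (4 − 1) − 3 = 0, so Ȟ^2 ≅ 0

Ȟ^0 ≅ Z/7,  Ȟ^1 ≅ 0,  Ȟ^2 ≅ 0
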